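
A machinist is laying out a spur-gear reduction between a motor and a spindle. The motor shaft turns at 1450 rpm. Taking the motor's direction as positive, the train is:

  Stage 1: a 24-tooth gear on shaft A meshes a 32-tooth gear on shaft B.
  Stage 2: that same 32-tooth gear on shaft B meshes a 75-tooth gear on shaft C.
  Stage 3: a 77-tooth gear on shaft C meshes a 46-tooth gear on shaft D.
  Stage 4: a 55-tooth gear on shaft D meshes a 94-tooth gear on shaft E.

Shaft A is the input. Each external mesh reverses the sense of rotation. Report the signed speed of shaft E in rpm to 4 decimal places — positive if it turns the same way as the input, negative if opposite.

+454.4496 rpm (same as input, |ω| = 454.4496 rpm)

Stage 1 [24T→32T]: ω = 1450.0000×24/32 = 1087.5000 rpm, dir flips to −; running = −1087.5000
Stage 2 [32T→75T]: ω = 1087.5000×32/75 = 464.0000 rpm, dir flips to +; running = +464.0000
Stage 3 [77T→46T]: ω = 464.0000×77/46 = 776.6957 rpm, dir flips to −; running = −776.6957
Stage 4 [55T→94T]: ω = 776.6957×55/94 = 454.4496 rpm, dir flips to +; running = +454.4496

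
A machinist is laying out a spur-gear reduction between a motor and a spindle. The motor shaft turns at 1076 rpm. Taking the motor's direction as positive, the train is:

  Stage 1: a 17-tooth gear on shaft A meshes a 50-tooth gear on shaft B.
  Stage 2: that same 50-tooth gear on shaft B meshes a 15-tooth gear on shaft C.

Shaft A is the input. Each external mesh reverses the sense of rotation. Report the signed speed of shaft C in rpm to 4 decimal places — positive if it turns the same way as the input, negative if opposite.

+1219.4667 rpm (same as input, |ω| = 1219.4667 rpm)

Stage 1 [17T→50T]: ω = 1076.0000×17/50 = 365.8400 rpm, dir flips to −; running = −365.8400
Stage 2 [50T→15T]: ω = 365.8400×50/15 = 1219.4667 rpm, dir flips to +; running = +1219.4667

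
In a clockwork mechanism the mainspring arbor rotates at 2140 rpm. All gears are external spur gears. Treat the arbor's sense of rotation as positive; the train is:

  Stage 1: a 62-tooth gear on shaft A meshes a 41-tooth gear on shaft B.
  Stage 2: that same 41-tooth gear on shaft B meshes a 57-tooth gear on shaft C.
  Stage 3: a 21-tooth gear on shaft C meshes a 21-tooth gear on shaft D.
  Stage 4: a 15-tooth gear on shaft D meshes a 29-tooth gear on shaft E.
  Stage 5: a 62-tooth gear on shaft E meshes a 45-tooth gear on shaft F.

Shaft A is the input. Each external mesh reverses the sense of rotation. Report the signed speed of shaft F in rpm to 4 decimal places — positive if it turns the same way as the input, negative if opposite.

Stage 1 [62T→41T]: ω = 2140.0000×62/41 = 3236.0976 rpm, dir flips to −; running = −3236.0976
Stage 2 [41T→57T]: ω = 3236.0976×41/57 = 2327.7193 rpm, dir flips to +; running = +2327.7193
Stage 3 [21T→21T]: ω = 2327.7193×21/21 = 2327.7193 rpm, dir flips to −; running = −2327.7193
Stage 4 [15T→29T]: ω = 2327.7193×15/29 = 1203.9927 rpm, dir flips to +; running = +1203.9927
Stage 5 [62T→45T]: ω = 1203.9927×62/45 = 1658.8344 rpm, dir flips to −; running = −1658.8344

-1658.8344 rpm (opposite to input, |ω| = 1658.8344 rpm)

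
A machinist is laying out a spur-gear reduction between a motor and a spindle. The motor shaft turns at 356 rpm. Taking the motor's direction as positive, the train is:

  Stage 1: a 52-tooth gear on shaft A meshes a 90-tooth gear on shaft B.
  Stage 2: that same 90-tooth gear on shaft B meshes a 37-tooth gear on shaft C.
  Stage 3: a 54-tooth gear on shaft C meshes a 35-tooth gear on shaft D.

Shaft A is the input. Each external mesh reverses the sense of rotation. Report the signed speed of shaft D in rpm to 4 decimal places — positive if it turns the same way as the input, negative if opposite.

Stage 1 [52T→90T]: ω = 356.0000×52/90 = 205.6889 rpm, dir flips to −; running = −205.6889
Stage 2 [90T→37T]: ω = 205.6889×90/37 = 500.3243 rpm, dir flips to +; running = +500.3243
Stage 3 [54T→35T]: ω = 500.3243×54/35 = 771.9290 rpm, dir flips to −; running = −771.9290

-771.9290 rpm (opposite to input, |ω| = 771.9290 rpm)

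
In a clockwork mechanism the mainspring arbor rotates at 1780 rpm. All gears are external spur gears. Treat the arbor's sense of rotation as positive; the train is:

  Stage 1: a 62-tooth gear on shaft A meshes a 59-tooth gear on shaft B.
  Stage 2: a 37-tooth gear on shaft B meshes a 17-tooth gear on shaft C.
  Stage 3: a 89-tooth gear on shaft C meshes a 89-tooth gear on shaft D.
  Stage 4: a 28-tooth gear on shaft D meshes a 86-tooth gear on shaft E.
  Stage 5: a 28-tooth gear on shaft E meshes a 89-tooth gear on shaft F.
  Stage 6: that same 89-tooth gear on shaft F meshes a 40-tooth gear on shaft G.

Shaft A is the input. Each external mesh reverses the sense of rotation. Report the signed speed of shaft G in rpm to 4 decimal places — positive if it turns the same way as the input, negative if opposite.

Stage 1 [62T→59T]: ω = 1780.0000×62/59 = 1870.5085 rpm, dir flips to −; running = −1870.5085
Stage 2 [37T→17T]: ω = 1870.5085×37/17 = 4071.1067 rpm, dir flips to +; running = +4071.1067
Stage 3 [89T→89T]: ω = 4071.1067×89/89 = 4071.1067 rpm, dir flips to −; running = −4071.1067
Stage 4 [28T→86T]: ω = 4071.1067×28/86 = 1325.4766 rpm, dir flips to +; running = +1325.4766
Stage 5 [28T→89T]: ω = 1325.4766×28/89 = 417.0039 rpm, dir flips to −; running = −417.0039
Stage 6 [89T→40T]: ω = 417.0039×89/40 = 927.8336 rpm, dir flips to +; running = +927.8336

+927.8336 rpm (same as input, |ω| = 927.8336 rpm)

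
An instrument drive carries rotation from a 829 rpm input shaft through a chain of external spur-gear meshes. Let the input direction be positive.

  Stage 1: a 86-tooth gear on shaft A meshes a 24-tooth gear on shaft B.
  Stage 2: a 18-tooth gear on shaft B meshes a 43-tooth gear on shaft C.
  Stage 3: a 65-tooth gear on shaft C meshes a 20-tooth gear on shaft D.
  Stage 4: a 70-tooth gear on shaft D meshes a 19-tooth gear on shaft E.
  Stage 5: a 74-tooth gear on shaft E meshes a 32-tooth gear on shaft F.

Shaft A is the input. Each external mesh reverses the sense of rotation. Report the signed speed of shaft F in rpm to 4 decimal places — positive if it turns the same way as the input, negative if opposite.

-34431.4515 rpm (opposite to input, |ω| = 34431.4515 rpm)

Stage 1 [86T→24T]: ω = 829.0000×86/24 = 2970.5833 rpm, dir flips to −; running = −2970.5833
Stage 2 [18T→43T]: ω = 2970.5833×18/43 = 1243.5000 rpm, dir flips to +; running = +1243.5000
Stage 3 [65T→20T]: ω = 1243.5000×65/20 = 4041.3750 rpm, dir flips to −; running = −4041.3750
Stage 4 [70T→19T]: ω = 4041.3750×70/19 = 14889.2763 rpm, dir flips to +; running = +14889.2763
Stage 5 [74T→32T]: ω = 14889.2763×74/32 = 34431.4515 rpm, dir flips to −; running = −34431.4515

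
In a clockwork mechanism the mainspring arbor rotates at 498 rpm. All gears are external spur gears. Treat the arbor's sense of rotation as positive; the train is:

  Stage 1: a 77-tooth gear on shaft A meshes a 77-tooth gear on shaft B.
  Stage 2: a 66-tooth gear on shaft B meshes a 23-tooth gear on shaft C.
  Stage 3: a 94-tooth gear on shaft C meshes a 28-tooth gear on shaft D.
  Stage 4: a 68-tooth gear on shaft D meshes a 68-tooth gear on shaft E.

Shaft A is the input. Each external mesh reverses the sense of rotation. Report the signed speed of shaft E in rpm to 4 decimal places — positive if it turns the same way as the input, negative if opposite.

+4797.5031 rpm (same as input, |ω| = 4797.5031 rpm)

Stage 1 [77T→77T]: ω = 498.0000×77/77 = 498.0000 rpm, dir flips to −; running = −498.0000
Stage 2 [66T→23T]: ω = 498.0000×66/23 = 1429.0435 rpm, dir flips to +; running = +1429.0435
Stage 3 [94T→28T]: ω = 1429.0435×94/28 = 4797.5031 rpm, dir flips to −; running = −4797.5031
Stage 4 [68T→68T]: ω = 4797.5031×68/68 = 4797.5031 rpm, dir flips to +; running = +4797.5031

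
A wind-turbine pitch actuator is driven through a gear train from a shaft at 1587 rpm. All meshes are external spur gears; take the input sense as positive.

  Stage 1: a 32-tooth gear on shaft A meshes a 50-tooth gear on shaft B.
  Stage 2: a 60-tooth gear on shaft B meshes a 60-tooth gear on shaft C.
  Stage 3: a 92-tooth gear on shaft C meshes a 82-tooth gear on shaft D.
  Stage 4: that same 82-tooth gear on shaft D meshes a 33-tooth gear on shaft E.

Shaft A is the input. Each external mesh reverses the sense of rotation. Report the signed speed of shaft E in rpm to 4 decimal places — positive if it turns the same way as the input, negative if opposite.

+2831.5927 rpm (same as input, |ω| = 2831.5927 rpm)

Stage 1 [32T→50T]: ω = 1587.0000×32/50 = 1015.6800 rpm, dir flips to −; running = −1015.6800
Stage 2 [60T→60T]: ω = 1015.6800×60/60 = 1015.6800 rpm, dir flips to +; running = +1015.6800
Stage 3 [92T→82T]: ω = 1015.6800×92/82 = 1139.5434 rpm, dir flips to −; running = −1139.5434
Stage 4 [82T→33T]: ω = 1139.5434×82/33 = 2831.5927 rpm, dir flips to +; running = +2831.5927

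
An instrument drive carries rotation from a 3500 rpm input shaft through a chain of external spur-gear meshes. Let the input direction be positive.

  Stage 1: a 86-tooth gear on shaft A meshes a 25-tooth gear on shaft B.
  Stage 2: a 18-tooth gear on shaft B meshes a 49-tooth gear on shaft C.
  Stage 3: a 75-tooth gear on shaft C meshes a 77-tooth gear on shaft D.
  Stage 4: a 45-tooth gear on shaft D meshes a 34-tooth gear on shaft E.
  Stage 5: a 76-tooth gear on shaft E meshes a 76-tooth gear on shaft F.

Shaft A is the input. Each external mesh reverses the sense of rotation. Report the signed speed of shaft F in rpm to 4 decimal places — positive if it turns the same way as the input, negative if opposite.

Stage 1 [86T→25T]: ω = 3500.0000×86/25 = 12040.0000 rpm, dir flips to −; running = −12040.0000
Stage 2 [18T→49T]: ω = 12040.0000×18/49 = 4422.8571 rpm, dir flips to +; running = +4422.8571
Stage 3 [75T→77T]: ω = 4422.8571×75/77 = 4307.9777 rpm, dir flips to −; running = −4307.9777
Stage 4 [45T→34T]: ω = 4307.9777×45/34 = 5701.7352 rpm, dir flips to +; running = +5701.7352
Stage 5 [76T→76T]: ω = 5701.7352×76/76 = 5701.7352 rpm, dir flips to −; running = −5701.7352

-5701.7352 rpm (opposite to input, |ω| = 5701.7352 rpm)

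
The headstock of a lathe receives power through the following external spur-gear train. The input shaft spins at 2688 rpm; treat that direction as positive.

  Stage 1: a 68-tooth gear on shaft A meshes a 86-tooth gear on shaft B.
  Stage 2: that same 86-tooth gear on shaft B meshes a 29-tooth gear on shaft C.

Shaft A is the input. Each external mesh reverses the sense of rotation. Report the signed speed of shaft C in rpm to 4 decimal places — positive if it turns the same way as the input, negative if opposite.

+6302.8966 rpm (same as input, |ω| = 6302.8966 rpm)

Stage 1 [68T→86T]: ω = 2688.0000×68/86 = 2125.3953 rpm, dir flips to −; running = −2125.3953
Stage 2 [86T→29T]: ω = 2125.3953×86/29 = 6302.8966 rpm, dir flips to +; running = +6302.8966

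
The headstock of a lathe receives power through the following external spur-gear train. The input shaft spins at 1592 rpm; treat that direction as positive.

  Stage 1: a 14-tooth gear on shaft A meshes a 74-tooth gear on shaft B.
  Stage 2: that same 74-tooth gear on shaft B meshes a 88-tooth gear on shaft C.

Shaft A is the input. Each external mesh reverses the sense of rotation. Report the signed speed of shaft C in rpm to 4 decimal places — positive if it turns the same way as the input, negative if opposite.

+253.2727 rpm (same as input, |ω| = 253.2727 rpm)

Stage 1 [14T→74T]: ω = 1592.0000×14/74 = 301.1892 rpm, dir flips to −; running = −301.1892
Stage 2 [74T→88T]: ω = 301.1892×74/88 = 253.2727 rpm, dir flips to +; running = +253.2727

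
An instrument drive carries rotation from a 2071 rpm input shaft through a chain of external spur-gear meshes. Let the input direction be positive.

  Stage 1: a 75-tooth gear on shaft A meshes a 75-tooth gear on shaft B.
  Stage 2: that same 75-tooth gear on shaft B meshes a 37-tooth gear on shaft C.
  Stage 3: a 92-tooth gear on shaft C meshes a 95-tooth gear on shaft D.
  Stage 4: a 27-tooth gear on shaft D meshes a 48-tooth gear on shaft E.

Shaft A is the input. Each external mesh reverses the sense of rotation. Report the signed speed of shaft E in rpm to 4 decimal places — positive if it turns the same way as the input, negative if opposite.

+2286.7905 rpm (same as input, |ω| = 2286.7905 rpm)

Stage 1 [75T→75T]: ω = 2071.0000×75/75 = 2071.0000 rpm, dir flips to −; running = −2071.0000
Stage 2 [75T→37T]: ω = 2071.0000×75/37 = 4197.9730 rpm, dir flips to +; running = +4197.9730
Stage 3 [92T→95T]: ω = 4197.9730×92/95 = 4065.4054 rpm, dir flips to −; running = −4065.4054
Stage 4 [27T→48T]: ω = 4065.4054×27/48 = 2286.7905 rpm, dir flips to +; running = +2286.7905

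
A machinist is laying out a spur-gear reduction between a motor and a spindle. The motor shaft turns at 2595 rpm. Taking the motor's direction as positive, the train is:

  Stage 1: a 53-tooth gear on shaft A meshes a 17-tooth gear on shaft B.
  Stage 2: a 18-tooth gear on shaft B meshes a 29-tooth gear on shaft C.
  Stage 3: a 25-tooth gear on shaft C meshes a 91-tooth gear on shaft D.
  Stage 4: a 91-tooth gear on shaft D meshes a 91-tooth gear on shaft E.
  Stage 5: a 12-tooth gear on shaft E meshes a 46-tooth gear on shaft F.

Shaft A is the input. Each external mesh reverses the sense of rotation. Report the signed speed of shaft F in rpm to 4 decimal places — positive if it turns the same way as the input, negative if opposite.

Stage 1 [53T→17T]: ω = 2595.0000×53/17 = 8090.2941 rpm, dir flips to −; running = −8090.2941
Stage 2 [18T→29T]: ω = 8090.2941×18/29 = 5021.5619 rpm, dir flips to +; running = +5021.5619
Stage 3 [25T→91T]: ω = 5021.5619×25/91 = 1379.5500 rpm, dir flips to −; running = −1379.5500
Stage 4 [91T→91T]: ω = 1379.5500×91/91 = 1379.5500 rpm, dir flips to +; running = +1379.5500
Stage 5 [12T→46T]: ω = 1379.5500×12/46 = 359.8826 rpm, dir flips to −; running = −359.8826

-359.8826 rpm (opposite to input, |ω| = 359.8826 rpm)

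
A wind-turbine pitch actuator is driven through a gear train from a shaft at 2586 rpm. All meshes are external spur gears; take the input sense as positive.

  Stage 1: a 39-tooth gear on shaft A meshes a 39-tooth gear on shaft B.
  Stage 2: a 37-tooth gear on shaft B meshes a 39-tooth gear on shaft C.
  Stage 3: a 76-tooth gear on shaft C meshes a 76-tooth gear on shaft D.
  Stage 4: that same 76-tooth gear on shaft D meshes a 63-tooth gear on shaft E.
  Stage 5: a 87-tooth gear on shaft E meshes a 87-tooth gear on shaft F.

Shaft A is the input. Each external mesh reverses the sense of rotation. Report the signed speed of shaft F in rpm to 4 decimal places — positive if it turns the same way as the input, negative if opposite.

-2959.6386 rpm (opposite to input, |ω| = 2959.6386 rpm)

Stage 1 [39T→39T]: ω = 2586.0000×39/39 = 2586.0000 rpm, dir flips to −; running = −2586.0000
Stage 2 [37T→39T]: ω = 2586.0000×37/39 = 2453.3846 rpm, dir flips to +; running = +2453.3846
Stage 3 [76T→76T]: ω = 2453.3846×76/76 = 2453.3846 rpm, dir flips to −; running = −2453.3846
Stage 4 [76T→63T]: ω = 2453.3846×76/63 = 2959.6386 rpm, dir flips to +; running = +2959.6386
Stage 5 [87T→87T]: ω = 2959.6386×87/87 = 2959.6386 rpm, dir flips to −; running = −2959.6386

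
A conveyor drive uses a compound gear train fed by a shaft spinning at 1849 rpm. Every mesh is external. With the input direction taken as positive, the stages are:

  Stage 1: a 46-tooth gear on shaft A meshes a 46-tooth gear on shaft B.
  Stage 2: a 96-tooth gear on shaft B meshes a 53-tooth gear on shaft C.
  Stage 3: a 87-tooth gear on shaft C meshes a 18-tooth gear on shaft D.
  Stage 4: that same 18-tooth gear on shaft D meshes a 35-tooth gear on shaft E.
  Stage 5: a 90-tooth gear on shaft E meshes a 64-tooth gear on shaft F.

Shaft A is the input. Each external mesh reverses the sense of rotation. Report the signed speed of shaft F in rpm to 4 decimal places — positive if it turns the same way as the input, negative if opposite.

-11707.0108 rpm (opposite to input, |ω| = 11707.0108 rpm)

Stage 1 [46T→46T]: ω = 1849.0000×46/46 = 1849.0000 rpm, dir flips to −; running = −1849.0000
Stage 2 [96T→53T]: ω = 1849.0000×96/53 = 3349.1321 rpm, dir flips to +; running = +3349.1321
Stage 3 [87T→18T]: ω = 3349.1321×87/18 = 16187.4717 rpm, dir flips to −; running = −16187.4717
Stage 4 [18T→35T]: ω = 16187.4717×18/35 = 8324.9854 rpm, dir flips to +; running = +8324.9854
Stage 5 [90T→64T]: ω = 8324.9854×90/64 = 11707.0108 rpm, dir flips to −; running = −11707.0108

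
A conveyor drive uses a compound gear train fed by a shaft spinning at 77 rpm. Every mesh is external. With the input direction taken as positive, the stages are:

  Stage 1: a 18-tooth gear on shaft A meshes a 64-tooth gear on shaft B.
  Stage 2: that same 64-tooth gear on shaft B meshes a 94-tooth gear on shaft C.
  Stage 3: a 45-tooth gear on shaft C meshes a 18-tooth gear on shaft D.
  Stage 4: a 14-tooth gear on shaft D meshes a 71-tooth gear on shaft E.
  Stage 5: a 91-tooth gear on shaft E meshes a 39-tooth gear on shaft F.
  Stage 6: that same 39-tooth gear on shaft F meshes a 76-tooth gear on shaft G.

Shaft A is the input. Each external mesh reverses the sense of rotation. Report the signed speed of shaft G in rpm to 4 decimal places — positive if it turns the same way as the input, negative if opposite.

Stage 1 [18T→64T]: ω = 77.0000×18/64 = 21.6562 rpm, dir flips to −; running = −21.6562
Stage 2 [64T→94T]: ω = 21.6562×64/94 = 14.7447 rpm, dir flips to +; running = +14.7447
Stage 3 [45T→18T]: ω = 14.7447×45/18 = 36.8617 rpm, dir flips to −; running = −36.8617
Stage 4 [14T→71T]: ω = 36.8617×14/71 = 7.2685 rpm, dir flips to +; running = +7.2685
Stage 5 [91T→39T]: ω = 7.2685×91/39 = 16.9598 rpm, dir flips to −; running = −16.9598
Stage 6 [39T→76T]: ω = 16.9598×39/76 = 8.7031 rpm, dir flips to +; running = +8.7031

+8.7031 rpm (same as input, |ω| = 8.7031 rpm)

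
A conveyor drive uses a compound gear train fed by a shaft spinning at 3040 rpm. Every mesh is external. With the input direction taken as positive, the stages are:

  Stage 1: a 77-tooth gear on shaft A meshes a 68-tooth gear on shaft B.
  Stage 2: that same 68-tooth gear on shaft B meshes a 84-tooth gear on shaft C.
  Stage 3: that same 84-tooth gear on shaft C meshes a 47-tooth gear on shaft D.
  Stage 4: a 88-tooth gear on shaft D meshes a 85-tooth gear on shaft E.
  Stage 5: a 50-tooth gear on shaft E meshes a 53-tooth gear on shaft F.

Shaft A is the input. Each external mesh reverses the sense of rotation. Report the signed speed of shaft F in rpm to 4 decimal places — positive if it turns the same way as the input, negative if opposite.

-4864.3446 rpm (opposite to input, |ω| = 4864.3446 rpm)

Stage 1 [77T→68T]: ω = 3040.0000×77/68 = 3442.3529 rpm, dir flips to −; running = −3442.3529
Stage 2 [68T→84T]: ω = 3442.3529×68/84 = 2786.6667 rpm, dir flips to +; running = +2786.6667
Stage 3 [84T→47T]: ω = 2786.6667×84/47 = 4980.4255 rpm, dir flips to −; running = −4980.4255
Stage 4 [88T→85T]: ω = 4980.4255×88/85 = 5156.2053 rpm, dir flips to +; running = +5156.2053
Stage 5 [50T→53T]: ω = 5156.2053×50/53 = 4864.3446 rpm, dir flips to −; running = −4864.3446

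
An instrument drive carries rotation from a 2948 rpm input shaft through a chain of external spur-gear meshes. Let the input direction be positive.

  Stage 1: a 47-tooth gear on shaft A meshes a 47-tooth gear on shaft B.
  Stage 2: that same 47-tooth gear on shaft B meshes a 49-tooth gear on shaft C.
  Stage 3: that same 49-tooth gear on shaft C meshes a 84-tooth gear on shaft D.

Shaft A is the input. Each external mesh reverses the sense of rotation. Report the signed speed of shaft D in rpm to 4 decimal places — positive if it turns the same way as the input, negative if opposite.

-1649.4762 rpm (opposite to input, |ω| = 1649.4762 rpm)

Stage 1 [47T→47T]: ω = 2948.0000×47/47 = 2948.0000 rpm, dir flips to −; running = −2948.0000
Stage 2 [47T→49T]: ω = 2948.0000×47/49 = 2827.6735 rpm, dir flips to +; running = +2827.6735
Stage 3 [49T→84T]: ω = 2827.6735×49/84 = 1649.4762 rpm, dir flips to −; running = −1649.4762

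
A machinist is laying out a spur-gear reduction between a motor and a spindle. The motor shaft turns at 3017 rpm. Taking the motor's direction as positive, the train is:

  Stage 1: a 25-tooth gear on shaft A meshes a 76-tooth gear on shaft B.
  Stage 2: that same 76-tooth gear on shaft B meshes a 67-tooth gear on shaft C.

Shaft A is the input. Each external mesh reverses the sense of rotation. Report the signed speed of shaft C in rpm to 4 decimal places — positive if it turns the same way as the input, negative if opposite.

+1125.7463 rpm (same as input, |ω| = 1125.7463 rpm)

Stage 1 [25T→76T]: ω = 3017.0000×25/76 = 992.4342 rpm, dir flips to −; running = −992.4342
Stage 2 [76T→67T]: ω = 992.4342×76/67 = 1125.7463 rpm, dir flips to +; running = +1125.7463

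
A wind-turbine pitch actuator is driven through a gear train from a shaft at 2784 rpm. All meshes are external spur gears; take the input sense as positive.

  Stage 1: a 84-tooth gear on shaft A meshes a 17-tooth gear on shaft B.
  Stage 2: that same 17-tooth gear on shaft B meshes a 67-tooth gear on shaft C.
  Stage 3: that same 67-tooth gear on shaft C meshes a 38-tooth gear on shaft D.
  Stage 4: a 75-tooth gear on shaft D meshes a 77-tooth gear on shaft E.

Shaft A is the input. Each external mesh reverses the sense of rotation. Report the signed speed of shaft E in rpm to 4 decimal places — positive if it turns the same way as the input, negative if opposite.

+5994.2584 rpm (same as input, |ω| = 5994.2584 rpm)

Stage 1 [84T→17T]: ω = 2784.0000×84/17 = 13756.2353 rpm, dir flips to −; running = −13756.2353
Stage 2 [17T→67T]: ω = 13756.2353×17/67 = 3490.3881 rpm, dir flips to +; running = +3490.3881
Stage 3 [67T→38T]: ω = 3490.3881×67/38 = 6154.1053 rpm, dir flips to −; running = −6154.1053
Stage 4 [75T→77T]: ω = 6154.1053×75/77 = 5994.2584 rpm, dir flips to +; running = +5994.2584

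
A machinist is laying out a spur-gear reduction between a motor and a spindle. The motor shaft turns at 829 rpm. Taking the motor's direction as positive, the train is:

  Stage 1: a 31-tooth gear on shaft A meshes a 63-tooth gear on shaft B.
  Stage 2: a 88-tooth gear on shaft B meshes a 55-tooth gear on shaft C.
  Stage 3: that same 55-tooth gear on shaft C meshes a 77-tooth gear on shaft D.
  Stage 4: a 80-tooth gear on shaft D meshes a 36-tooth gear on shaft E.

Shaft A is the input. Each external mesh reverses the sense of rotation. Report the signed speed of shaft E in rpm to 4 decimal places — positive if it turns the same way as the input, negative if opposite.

+1035.9889 rpm (same as input, |ω| = 1035.9889 rpm)

Stage 1 [31T→63T]: ω = 829.0000×31/63 = 407.9206 rpm, dir flips to −; running = −407.9206
Stage 2 [88T→55T]: ω = 407.9206×88/55 = 652.6730 rpm, dir flips to +; running = +652.6730
Stage 3 [55T→77T]: ω = 652.6730×55/77 = 466.1950 rpm, dir flips to −; running = −466.1950
Stage 4 [80T→36T]: ω = 466.1950×80/36 = 1035.9889 rpm, dir flips to +; running = +1035.9889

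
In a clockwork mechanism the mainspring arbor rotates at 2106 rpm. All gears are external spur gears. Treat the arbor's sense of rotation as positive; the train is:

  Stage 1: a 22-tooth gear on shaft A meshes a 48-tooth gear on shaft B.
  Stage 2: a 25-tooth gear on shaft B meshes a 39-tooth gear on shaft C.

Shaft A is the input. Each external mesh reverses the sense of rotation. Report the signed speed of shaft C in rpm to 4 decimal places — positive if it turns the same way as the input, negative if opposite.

Stage 1 [22T→48T]: ω = 2106.0000×22/48 = 965.2500 rpm, dir flips to −; running = −965.2500
Stage 2 [25T→39T]: ω = 965.2500×25/39 = 618.7500 rpm, dir flips to +; running = +618.7500

+618.7500 rpm (same as input, |ω| = 618.7500 rpm)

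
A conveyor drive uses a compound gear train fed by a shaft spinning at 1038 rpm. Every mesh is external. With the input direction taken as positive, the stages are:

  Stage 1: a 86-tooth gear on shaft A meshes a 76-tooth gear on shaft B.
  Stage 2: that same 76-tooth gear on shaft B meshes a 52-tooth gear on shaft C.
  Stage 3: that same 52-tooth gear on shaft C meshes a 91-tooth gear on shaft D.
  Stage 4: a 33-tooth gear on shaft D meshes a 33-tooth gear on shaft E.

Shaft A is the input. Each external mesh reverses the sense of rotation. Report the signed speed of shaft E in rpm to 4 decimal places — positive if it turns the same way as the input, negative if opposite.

+980.9670 rpm (same as input, |ω| = 980.9670 rpm)

Stage 1 [86T→76T]: ω = 1038.0000×86/76 = 1174.5789 rpm, dir flips to −; running = −1174.5789
Stage 2 [76T→52T]: ω = 1174.5789×76/52 = 1716.6923 rpm, dir flips to +; running = +1716.6923
Stage 3 [52T→91T]: ω = 1716.6923×52/91 = 980.9670 rpm, dir flips to −; running = −980.9670
Stage 4 [33T→33T]: ω = 980.9670×33/33 = 980.9670 rpm, dir flips to +; running = +980.9670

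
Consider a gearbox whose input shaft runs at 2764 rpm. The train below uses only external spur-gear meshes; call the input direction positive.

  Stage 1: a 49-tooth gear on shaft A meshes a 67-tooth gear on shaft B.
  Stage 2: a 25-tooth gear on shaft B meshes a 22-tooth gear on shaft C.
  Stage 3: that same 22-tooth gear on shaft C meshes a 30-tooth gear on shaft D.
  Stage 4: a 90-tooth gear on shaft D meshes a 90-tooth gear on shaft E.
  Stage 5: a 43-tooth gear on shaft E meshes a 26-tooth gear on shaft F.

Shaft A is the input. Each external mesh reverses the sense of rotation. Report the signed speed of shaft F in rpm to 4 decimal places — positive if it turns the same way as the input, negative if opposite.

-2785.9491 rpm (opposite to input, |ω| = 2785.9491 rpm)

Stage 1 [49T→67T]: ω = 2764.0000×49/67 = 2021.4328 rpm, dir flips to −; running = −2021.4328
Stage 2 [25T→22T]: ω = 2021.4328×25/22 = 2297.0828 rpm, dir flips to +; running = +2297.0828
Stage 3 [22T→30T]: ω = 2297.0828×22/30 = 1684.5274 rpm, dir flips to −; running = −1684.5274
Stage 4 [90T→90T]: ω = 1684.5274×90/90 = 1684.5274 rpm, dir flips to +; running = +1684.5274
Stage 5 [43T→26T]: ω = 1684.5274×43/26 = 2785.9491 rpm, dir flips to −; running = −2785.9491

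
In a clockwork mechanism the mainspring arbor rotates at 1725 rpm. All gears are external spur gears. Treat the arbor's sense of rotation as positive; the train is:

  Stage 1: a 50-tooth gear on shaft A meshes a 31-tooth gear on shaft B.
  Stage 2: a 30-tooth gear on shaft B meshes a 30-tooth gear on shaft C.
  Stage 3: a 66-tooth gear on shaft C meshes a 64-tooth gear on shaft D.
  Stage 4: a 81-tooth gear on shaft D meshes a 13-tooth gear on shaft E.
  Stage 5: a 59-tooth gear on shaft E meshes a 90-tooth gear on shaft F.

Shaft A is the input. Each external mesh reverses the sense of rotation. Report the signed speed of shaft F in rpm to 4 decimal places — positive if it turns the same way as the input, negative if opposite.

Stage 1 [50T→31T]: ω = 1725.0000×50/31 = 2782.2581 rpm, dir flips to −; running = −2782.2581
Stage 2 [30T→30T]: ω = 2782.2581×30/30 = 2782.2581 rpm, dir flips to +; running = +2782.2581
Stage 3 [66T→64T]: ω = 2782.2581×66/64 = 2869.2036 rpm, dir flips to −; running = −2869.2036
Stage 4 [81T→13T]: ω = 2869.2036×81/13 = 17877.3457 rpm, dir flips to +; running = +17877.3457
Stage 5 [59T→90T]: ω = 17877.3457×59/90 = 11719.5933 rpm, dir flips to −; running = −11719.5933

-11719.5933 rpm (opposite to input, |ω| = 11719.5933 rpm)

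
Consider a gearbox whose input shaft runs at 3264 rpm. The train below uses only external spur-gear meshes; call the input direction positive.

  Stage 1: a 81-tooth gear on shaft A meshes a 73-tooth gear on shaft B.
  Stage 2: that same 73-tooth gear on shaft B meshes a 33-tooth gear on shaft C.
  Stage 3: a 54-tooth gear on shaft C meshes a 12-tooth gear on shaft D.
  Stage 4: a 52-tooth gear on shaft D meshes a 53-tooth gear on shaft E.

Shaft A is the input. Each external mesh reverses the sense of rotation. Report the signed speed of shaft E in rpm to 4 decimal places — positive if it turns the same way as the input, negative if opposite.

+35372.1304 rpm (same as input, |ω| = 35372.1304 rpm)

Stage 1 [81T→73T]: ω = 3264.0000×81/73 = 3621.6986 rpm, dir flips to −; running = −3621.6986
Stage 2 [73T→33T]: ω = 3621.6986×73/33 = 8011.6364 rpm, dir flips to +; running = +8011.6364
Stage 3 [54T→12T]: ω = 8011.6364×54/12 = 36052.3636 rpm, dir flips to −; running = −36052.3636
Stage 4 [52T→53T]: ω = 36052.3636×52/53 = 35372.1304 rpm, dir flips to +; running = +35372.1304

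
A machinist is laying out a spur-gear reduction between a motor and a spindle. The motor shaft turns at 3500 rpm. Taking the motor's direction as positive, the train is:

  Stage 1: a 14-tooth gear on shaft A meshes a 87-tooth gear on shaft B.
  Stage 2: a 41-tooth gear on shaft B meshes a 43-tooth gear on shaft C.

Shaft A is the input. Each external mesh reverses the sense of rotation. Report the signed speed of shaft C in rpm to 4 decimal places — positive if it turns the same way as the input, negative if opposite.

Stage 1 [14T→87T]: ω = 3500.0000×14/87 = 563.2184 rpm, dir flips to −; running = −563.2184
Stage 2 [41T→43T]: ω = 563.2184×41/43 = 537.0222 rpm, dir flips to +; running = +537.0222

+537.0222 rpm (same as input, |ω| = 537.0222 rpm)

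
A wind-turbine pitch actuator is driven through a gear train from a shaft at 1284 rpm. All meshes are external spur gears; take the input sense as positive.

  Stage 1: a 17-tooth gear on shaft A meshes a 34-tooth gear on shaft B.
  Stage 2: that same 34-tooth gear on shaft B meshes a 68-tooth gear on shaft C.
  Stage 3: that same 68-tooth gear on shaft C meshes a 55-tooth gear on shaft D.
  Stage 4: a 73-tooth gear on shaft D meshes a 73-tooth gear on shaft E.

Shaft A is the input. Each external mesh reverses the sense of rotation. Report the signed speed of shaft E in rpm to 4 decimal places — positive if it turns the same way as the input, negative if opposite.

+396.8727 rpm (same as input, |ω| = 396.8727 rpm)

Stage 1 [17T→34T]: ω = 1284.0000×17/34 = 642.0000 rpm, dir flips to −; running = −642.0000
Stage 2 [34T→68T]: ω = 642.0000×34/68 = 321.0000 rpm, dir flips to +; running = +321.0000
Stage 3 [68T→55T]: ω = 321.0000×68/55 = 396.8727 rpm, dir flips to −; running = −396.8727
Stage 4 [73T→73T]: ω = 396.8727×73/73 = 396.8727 rpm, dir flips to +; running = +396.8727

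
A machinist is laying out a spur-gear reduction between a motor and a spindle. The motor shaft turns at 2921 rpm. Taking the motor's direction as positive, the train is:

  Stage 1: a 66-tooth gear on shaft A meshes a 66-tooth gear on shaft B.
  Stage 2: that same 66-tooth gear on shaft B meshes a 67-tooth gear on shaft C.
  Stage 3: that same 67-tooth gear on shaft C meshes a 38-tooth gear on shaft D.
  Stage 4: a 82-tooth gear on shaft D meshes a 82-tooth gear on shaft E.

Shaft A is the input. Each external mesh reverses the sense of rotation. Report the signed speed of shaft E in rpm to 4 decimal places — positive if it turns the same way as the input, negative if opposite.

Stage 1 [66T→66T]: ω = 2921.0000×66/66 = 2921.0000 rpm, dir flips to −; running = −2921.0000
Stage 2 [66T→67T]: ω = 2921.0000×66/67 = 2877.4030 rpm, dir flips to +; running = +2877.4030
Stage 3 [67T→38T]: ω = 2877.4030×67/38 = 5073.3158 rpm, dir flips to −; running = −5073.3158
Stage 4 [82T→82T]: ω = 5073.3158×82/82 = 5073.3158 rpm, dir flips to +; running = +5073.3158

+5073.3158 rpm (same as input, |ω| = 5073.3158 rpm)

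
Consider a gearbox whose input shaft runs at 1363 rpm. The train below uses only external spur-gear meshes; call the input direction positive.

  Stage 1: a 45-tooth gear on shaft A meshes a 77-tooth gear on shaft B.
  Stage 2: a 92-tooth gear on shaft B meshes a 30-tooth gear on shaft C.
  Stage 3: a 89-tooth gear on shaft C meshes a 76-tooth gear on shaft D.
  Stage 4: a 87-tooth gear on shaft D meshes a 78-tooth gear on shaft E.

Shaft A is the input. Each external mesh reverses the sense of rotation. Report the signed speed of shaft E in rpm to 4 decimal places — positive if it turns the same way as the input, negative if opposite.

+3190.6949 rpm (same as input, |ω| = 3190.6949 rpm)

Stage 1 [45T→77T]: ω = 1363.0000×45/77 = 796.5584 rpm, dir flips to −; running = −796.5584
Stage 2 [92T→30T]: ω = 796.5584×92/30 = 2442.7792 rpm, dir flips to +; running = +2442.7792
Stage 3 [89T→76T]: ω = 2442.7792×89/76 = 2860.6230 rpm, dir flips to −; running = −2860.6230
Stage 4 [87T→78T]: ω = 2860.6230×87/78 = 3190.6949 rpm, dir flips to +; running = +3190.6949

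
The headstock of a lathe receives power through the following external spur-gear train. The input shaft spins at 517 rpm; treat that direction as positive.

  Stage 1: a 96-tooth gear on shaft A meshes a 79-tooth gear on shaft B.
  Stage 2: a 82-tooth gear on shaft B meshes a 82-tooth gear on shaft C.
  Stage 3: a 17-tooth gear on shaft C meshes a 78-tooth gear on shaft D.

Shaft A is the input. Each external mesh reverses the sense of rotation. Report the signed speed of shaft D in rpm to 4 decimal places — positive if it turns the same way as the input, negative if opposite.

-136.9270 rpm (opposite to input, |ω| = 136.9270 rpm)

Stage 1 [96T→79T]: ω = 517.0000×96/79 = 628.2532 rpm, dir flips to −; running = −628.2532
Stage 2 [82T→82T]: ω = 628.2532×82/82 = 628.2532 rpm, dir flips to +; running = +628.2532
Stage 3 [17T→78T]: ω = 628.2532×17/78 = 136.9270 rpm, dir flips to −; running = −136.9270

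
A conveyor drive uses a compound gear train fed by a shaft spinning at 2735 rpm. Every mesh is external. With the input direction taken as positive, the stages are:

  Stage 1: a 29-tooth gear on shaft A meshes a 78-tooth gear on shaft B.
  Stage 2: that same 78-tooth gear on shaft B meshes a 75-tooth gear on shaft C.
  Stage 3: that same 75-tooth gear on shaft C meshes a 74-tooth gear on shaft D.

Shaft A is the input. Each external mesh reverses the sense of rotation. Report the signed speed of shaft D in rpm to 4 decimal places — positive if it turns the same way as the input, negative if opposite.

Stage 1 [29T→78T]: ω = 2735.0000×29/78 = 1016.8590 rpm, dir flips to −; running = −1016.8590
Stage 2 [78T→75T]: ω = 1016.8590×78/75 = 1057.5333 rpm, dir flips to +; running = +1057.5333
Stage 3 [75T→74T]: ω = 1057.5333×75/74 = 1071.8243 rpm, dir flips to −; running = −1071.8243

-1071.8243 rpm (opposite to input, |ω| = 1071.8243 rpm)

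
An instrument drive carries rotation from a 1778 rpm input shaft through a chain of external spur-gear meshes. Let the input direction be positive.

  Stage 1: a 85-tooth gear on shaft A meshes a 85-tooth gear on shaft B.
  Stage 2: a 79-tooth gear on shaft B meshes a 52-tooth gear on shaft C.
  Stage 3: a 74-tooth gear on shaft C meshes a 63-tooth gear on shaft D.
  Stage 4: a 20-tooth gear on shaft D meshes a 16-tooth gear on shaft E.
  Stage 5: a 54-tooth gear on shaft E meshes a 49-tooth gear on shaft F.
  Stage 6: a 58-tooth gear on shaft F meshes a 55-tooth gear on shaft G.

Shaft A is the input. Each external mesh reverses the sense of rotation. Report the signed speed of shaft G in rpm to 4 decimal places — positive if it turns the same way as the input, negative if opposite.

+4609.1376 rpm (same as input, |ω| = 4609.1376 rpm)

Stage 1 [85T→85T]: ω = 1778.0000×85/85 = 1778.0000 rpm, dir flips to −; running = −1778.0000
Stage 2 [79T→52T]: ω = 1778.0000×79/52 = 2701.1923 rpm, dir flips to +; running = +2701.1923
Stage 3 [74T→63T]: ω = 2701.1923×74/63 = 3172.8291 rpm, dir flips to −; running = −3172.8291
Stage 4 [20T→16T]: ω = 3172.8291×20/16 = 3966.0363 rpm, dir flips to +; running = +3966.0363
Stage 5 [54T→49T]: ω = 3966.0363×54/49 = 4370.7339 rpm, dir flips to −; running = −4370.7339
Stage 6 [58T→55T]: ω = 4370.7339×58/55 = 4609.1376 rpm, dir flips to +; running = +4609.1376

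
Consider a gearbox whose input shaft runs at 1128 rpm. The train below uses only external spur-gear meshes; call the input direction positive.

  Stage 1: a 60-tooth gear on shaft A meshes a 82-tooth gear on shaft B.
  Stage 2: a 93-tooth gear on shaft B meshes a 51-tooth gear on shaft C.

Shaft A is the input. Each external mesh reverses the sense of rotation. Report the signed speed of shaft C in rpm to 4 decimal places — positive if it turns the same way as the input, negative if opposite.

Stage 1 [60T→82T]: ω = 1128.0000×60/82 = 825.3659 rpm, dir flips to −; running = −825.3659
Stage 2 [93T→51T]: ω = 825.3659×93/51 = 1505.0789 rpm, dir flips to +; running = +1505.0789

+1505.0789 rpm (same as input, |ω| = 1505.0789 rpm)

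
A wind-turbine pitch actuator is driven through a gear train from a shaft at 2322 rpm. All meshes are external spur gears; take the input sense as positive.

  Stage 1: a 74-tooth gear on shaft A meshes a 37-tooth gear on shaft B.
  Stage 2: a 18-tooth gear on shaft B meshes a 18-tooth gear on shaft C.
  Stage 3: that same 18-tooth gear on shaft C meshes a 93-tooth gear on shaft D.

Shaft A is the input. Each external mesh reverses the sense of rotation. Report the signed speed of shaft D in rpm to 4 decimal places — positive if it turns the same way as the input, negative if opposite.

Stage 1 [74T→37T]: ω = 2322.0000×74/37 = 4644.0000 rpm, dir flips to −; running = −4644.0000
Stage 2 [18T→18T]: ω = 4644.0000×18/18 = 4644.0000 rpm, dir flips to +; running = +4644.0000
Stage 3 [18T→93T]: ω = 4644.0000×18/93 = 898.8387 rpm, dir flips to −; running = −898.8387

-898.8387 rpm (opposite to input, |ω| = 898.8387 rpm)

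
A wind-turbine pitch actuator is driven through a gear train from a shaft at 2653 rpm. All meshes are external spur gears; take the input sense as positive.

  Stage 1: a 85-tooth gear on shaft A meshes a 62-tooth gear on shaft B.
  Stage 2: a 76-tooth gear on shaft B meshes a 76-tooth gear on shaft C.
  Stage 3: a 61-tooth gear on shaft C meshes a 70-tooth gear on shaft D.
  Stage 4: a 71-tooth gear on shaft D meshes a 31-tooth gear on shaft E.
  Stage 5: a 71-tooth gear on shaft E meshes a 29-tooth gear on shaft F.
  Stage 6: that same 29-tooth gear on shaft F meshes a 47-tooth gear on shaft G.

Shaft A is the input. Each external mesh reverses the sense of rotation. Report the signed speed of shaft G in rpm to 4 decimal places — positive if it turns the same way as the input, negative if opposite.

Stage 1 [85T→62T]: ω = 2653.0000×85/62 = 3637.1774 rpm, dir flips to −; running = −3637.1774
Stage 2 [76T→76T]: ω = 3637.1774×76/76 = 3637.1774 rpm, dir flips to +; running = +3637.1774
Stage 3 [61T→70T]: ω = 3637.1774×61/70 = 3169.5403 rpm, dir flips to −; running = −3169.5403
Stage 4 [71T→31T]: ω = 3169.5403×71/31 = 7259.2698 rpm, dir flips to +; running = +7259.2698
Stage 5 [71T→29T]: ω = 7259.2698×71/29 = 17772.6950 rpm, dir flips to −; running = −17772.6950
Stage 6 [29T→47T]: ω = 17772.6950×29/47 = 10966.1309 rpm, dir flips to +; running = +10966.1309

+10966.1309 rpm (same as input, |ω| = 10966.1309 rpm)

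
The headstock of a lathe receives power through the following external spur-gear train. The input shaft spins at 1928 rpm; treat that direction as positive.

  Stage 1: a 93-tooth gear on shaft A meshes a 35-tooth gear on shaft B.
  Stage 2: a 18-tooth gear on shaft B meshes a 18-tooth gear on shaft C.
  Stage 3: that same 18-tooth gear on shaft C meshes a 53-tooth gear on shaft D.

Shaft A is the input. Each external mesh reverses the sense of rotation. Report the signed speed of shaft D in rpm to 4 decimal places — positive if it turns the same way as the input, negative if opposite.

Stage 1 [93T→35T]: ω = 1928.0000×93/35 = 5122.9714 rpm, dir flips to −; running = −5122.9714
Stage 2 [18T→18T]: ω = 5122.9714×18/18 = 5122.9714 rpm, dir flips to +; running = +5122.9714
Stage 3 [18T→53T]: ω = 5122.9714×18/53 = 1739.8771 rpm, dir flips to −; running = −1739.8771

-1739.8771 rpm (opposite to input, |ω| = 1739.8771 rpm)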